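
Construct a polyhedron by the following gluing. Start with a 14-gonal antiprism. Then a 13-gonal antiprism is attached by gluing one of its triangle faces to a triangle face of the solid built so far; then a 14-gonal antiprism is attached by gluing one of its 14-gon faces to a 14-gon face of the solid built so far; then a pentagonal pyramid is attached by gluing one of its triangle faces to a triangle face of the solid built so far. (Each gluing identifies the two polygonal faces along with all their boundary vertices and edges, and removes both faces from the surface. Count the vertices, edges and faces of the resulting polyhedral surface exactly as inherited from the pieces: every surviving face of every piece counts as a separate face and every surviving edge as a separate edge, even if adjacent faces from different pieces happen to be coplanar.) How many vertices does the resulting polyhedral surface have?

68

A 14-gonal antiprism: V=28, E=56, F=30.
Attach a 13-gonal antiprism (V=26, E=52, F=28) along a 3-gon: merge 3 vertices and 3 edges, delete both glued faces → V=51, E=105, F=56.
Attach a 14-gonal antiprism (V=28, E=56, F=30) along a 14-gon: merge 14 vertices and 14 edges, delete both glued faces → V=65, E=147, F=84.
Attach a pentagonal pyramid (V=6, E=10, F=6) along a 3-gon: merge 3 vertices and 3 edges, delete both glued faces → V=68, E=154, F=88.
Check: V − E + F = 68 − 154 + 88 = 2.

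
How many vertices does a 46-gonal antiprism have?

An antiprism on an n-gon has two n-gon caps and 2n triangles: V = 2·46 = 92, E = 4·46 = 184, F = 2·46 + 2 = 94.

92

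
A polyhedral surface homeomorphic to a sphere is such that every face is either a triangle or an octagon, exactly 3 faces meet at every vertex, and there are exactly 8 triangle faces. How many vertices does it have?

24

Let x be the number of octagons; then F = 8 + x.
Edge–face incidences: 2E = 3·8 + 8·x = 24 + 8x.
Every vertex has degree 3, so 3V = 2E.
Euler: V − E + F = 2 ⇒ (2E)/3 − E + (8 + x) = 2.
Multiply by 6: 2·(2E) − 3·(2E) + 6·(8 + x) = 12, i.e. 48 + 6x − (24 + 8x) = 12.
Collecting terms: −2x + 24 = 12, so −2x = −12, so x = 6.
Then 2E = 24 + 8·6 = 72, so E = 36, V = 2E/3 = 24, F = 8 + 6 = 14.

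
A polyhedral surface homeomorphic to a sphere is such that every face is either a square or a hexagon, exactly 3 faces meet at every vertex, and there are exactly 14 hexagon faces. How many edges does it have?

54

Let x be the number of squares; then F = 14 + x.
Edge–face incidences: 2E = 6·14 + 4·x = 84 + 4x.
Every vertex has degree 3, so 3V = 2E.
Euler: V − E + F = 2 ⇒ (2E)/3 − E + (14 + x) = 2.
Multiply by 6: 2·(2E) − 3·(2E) + 6·(14 + x) = 12, i.e. 84 + 6x − (84 + 4x) = 12.
Collecting terms: 2x = 12, so x = 6.
Then 2E = 84 + 4·6 = 108, so E = 54, V = 2E/3 = 36, F = 14 + 6 = 20.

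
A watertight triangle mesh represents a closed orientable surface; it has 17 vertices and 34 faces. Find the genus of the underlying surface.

1

Every face is a triangle, so 2E = 3·34 = 102, giving E = 51.
χ = V − E + F = 17 − 51 + 34 = 0.
For a closed orientable surface χ = 2 − 2g, so g = (2 − (0))/2 = 1.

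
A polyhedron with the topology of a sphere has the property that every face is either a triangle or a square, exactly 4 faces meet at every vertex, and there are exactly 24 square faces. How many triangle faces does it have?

Let x be the number of triangles; then F = 24 + x.
Edge–face incidences: 2E = 4·24 + 3·x = 96 + 3x.
Every vertex has degree 4, so 4V = 2E.
Euler: V − E + F = 2 ⇒ (2E)/4 − E + (24 + x) = 2.
Multiply by 8: 2·(2E) − 4·(2E) + 8·(24 + x) = 16, i.e. 192 + 8x − 2·(96 + 3x) = 16.
Collecting terms: 2x = 16, so x = 8.
Then 2E = 96 + 3·8 = 120, so E = 60, V = 2E/4 = 30, F = 24 + 8 = 32.

8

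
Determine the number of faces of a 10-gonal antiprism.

22

An antiprism on an n-gon has two n-gon caps and 2n triangles: V = 2·10 = 20, E = 4·10 = 40, F = 2·10 + 2 = 22.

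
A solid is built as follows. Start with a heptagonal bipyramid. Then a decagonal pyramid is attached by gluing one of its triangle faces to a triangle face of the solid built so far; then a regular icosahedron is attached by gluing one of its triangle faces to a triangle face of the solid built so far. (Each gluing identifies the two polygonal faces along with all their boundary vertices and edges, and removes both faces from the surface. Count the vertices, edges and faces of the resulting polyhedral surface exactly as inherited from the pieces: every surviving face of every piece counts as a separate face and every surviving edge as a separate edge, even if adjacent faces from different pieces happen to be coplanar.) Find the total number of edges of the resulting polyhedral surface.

65

A heptagonal bipyramid: V=9, E=21, F=14.
Attach a decagonal pyramid (V=11, E=20, F=11) along a 3-gon: merge 3 vertices and 3 edges, delete both glued faces → V=17, E=38, F=23.
Attach a regular icosahedron (V=12, E=30, F=20) along a 3-gon: merge 3 vertices and 3 edges, delete both glued faces → V=26, E=65, F=41.
Check: V − E + F = 26 − 65 + 41 = 2.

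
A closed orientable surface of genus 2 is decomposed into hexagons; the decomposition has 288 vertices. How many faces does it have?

χ = 2 − 2·2 = -2, and every face is a hexagon so 6F = 2E.
V − E + F = -2 with E = 6F/2 gives 288 − (6/2 − 1)·F = -2, so F = 145 and E = 435.

145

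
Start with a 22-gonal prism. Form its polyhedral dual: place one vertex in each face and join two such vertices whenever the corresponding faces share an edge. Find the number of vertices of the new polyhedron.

The base solid has V = 44, E = 66, F = 24.
The dual swaps V and F and preserves E: V′ = F = 24, E′ = E = 66, F′ = V = 44.

24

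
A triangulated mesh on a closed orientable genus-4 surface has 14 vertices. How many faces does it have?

40

χ = 2 − 2·4 = -6, and every face is a triangle so 3F = 2E.
V − E + F = -6 with E = 3F/2 gives 14 − (3/2 − 1)·F = -6, so F = 40 and E = 60.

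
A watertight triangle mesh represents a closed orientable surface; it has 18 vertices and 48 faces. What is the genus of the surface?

4

Every face is a triangle, so 2E = 3·48 = 144, giving E = 72.
χ = V − E + F = 18 − 72 + 48 = -6.
For a closed orientable surface χ = 2 − 2g, so g = (2 − (-6))/2 = 4.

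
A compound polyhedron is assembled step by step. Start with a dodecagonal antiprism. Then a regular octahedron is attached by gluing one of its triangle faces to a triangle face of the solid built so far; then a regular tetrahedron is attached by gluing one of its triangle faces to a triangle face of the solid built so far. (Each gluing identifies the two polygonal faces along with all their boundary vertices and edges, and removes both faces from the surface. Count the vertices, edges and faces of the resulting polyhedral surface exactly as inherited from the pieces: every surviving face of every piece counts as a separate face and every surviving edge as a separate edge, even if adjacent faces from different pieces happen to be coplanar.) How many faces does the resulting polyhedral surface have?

A dodecagonal antiprism: V=24, E=48, F=26.
Attach a regular octahedron (V=6, E=12, F=8) along a 3-gon: merge 3 vertices and 3 edges, delete both glued faces → V=27, E=57, F=32.
Attach a regular tetrahedron (V=4, E=6, F=4) along a 3-gon: merge 3 vertices and 3 edges, delete both glued faces → V=28, E=60, F=34.
Check: V − E + F = 28 − 60 + 34 = 2.

34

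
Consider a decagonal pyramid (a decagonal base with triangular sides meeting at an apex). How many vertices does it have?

11

A pyramid on an n-gon base has one n-gon and n triangles: V = 10 + 1 = 11, E = 2·10 = 20, F = 10 + 1 = 11.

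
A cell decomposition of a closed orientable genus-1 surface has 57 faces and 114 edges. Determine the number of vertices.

For a closed orientable surface of genus 1, χ = 2 − 2·1 = 0.
V = 0 + E − F = 0 + 114 − 57 = 57.

57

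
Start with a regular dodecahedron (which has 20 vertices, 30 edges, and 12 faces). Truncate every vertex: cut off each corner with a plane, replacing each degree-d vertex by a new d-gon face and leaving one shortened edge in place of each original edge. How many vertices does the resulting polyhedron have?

Truncation replaces each original edge-end by a new vertex, so V′ = 2E = 60.
Each original edge survives, and each old vertex of degree d contributes d new edges; summing degrees gives Σd = 2E, so E′ = E + 2E = 3E = 90.
Each original face survives and each original vertex becomes one new face: F′ = F + V = 32.

60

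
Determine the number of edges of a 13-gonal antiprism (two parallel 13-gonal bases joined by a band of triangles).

52

An antiprism on an n-gon has two n-gon caps and 2n triangles: V = 2·13 = 26, E = 4·13 = 52, F = 2·13 + 2 = 28.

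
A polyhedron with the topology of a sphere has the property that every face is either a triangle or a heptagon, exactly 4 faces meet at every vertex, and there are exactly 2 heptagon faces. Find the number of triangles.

Let x be the number of triangles; then F = 2 + x.
Edge–face incidences: 2E = 7·2 + 3·x = 14 + 3x.
Every vertex has degree 4, so 4V = 2E.
Euler: V − E + F = 2 ⇒ (2E)/4 − E + (2 + x) = 2.
Multiply by 8: 2·(2E) − 4·(2E) + 8·(2 + x) = 16, i.e. 16 + 8x − 2·(14 + 3x) = 16.
Collecting terms: 2x − 12 = 16, so 2x = 28, so x = 14.
Then 2E = 14 + 3·14 = 56, so E = 28, V = 2E/4 = 14, F = 2 + 14 = 16.

14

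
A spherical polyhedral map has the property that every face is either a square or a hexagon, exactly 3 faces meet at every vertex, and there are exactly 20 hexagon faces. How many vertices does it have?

Let x be the number of squares; then F = 20 + x.
Edge–face incidences: 2E = 6·20 + 4·x = 120 + 4x.
Every vertex has degree 3, so 3V = 2E.
Euler: V − E + F = 2 ⇒ (2E)/3 − E + (20 + x) = 2.
Multiply by 6: 2·(2E) − 3·(2E) + 6·(20 + x) = 12, i.e. 120 + 6x − (120 + 4x) = 12.
Collecting terms: 2x = 12, so x = 6.
Then 2E = 120 + 4·6 = 144, so E = 72, V = 2E/3 = 48, F = 20 + 6 = 26.

48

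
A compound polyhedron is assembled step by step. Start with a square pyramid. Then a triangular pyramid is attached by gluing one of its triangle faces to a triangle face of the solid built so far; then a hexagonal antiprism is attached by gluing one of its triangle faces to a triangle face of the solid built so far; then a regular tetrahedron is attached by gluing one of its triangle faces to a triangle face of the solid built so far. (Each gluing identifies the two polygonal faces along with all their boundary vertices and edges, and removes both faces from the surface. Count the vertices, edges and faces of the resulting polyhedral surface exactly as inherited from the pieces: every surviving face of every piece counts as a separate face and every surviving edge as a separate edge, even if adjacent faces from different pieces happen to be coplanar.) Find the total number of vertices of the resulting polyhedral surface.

A square pyramid: V=5, E=8, F=5.
Attach a triangular pyramid (V=4, E=6, F=4) along a 3-gon: merge 3 vertices and 3 edges, delete both glued faces → V=6, E=11, F=7.
Attach a hexagonal antiprism (V=12, E=24, F=14) along a 3-gon: merge 3 vertices and 3 edges, delete both glued faces → V=15, E=32, F=19.
Attach a regular tetrahedron (V=4, E=6, F=4) along a 3-gon: merge 3 vertices and 3 edges, delete both glued faces → V=16, E=35, F=21.
Check: V − E + F = 16 − 35 + 21 = 2.

16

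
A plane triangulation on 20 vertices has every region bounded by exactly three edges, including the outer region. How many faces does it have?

In a plane triangulation 3F = 2E and V − E + F = 2, so F = 2V − 4 = 2·20 − 4 = 36.

36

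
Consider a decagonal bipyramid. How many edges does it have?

A bipyramid over an n-gon has 2n triangular faces and n + 2 vertices: V = 10 + 2 = 12, E = 3·10 = 30, F = 2·10 = 20.

30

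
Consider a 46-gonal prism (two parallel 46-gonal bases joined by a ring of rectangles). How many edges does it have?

138

A prism on an n-gon has two n-gon bases and n rectangular sides: V = 2·46 = 92, E = 3·46 = 138, F = 46 + 2 = 48.
Check: V − E + F = 92 − 138 + 48 = 2.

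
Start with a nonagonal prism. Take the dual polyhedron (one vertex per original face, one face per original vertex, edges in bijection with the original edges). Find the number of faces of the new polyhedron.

18

The base solid has V = 18, E = 27, F = 11.
The dual swaps V and F and preserves E: V′ = F = 11, E′ = E = 27, F′ = V = 18.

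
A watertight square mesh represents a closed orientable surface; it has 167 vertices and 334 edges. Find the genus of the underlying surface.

Every face is a square and each edge borders two faces, so 4F = 2·334, giving F = 167.
χ = V − E + F = 167 − 334 + 167 = 0.
For a closed orientable surface χ = 2 − 2g, so g = (2 − (0))/2 = 1.

1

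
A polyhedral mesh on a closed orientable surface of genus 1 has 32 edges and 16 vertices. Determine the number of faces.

For a closed orientable surface of genus 1, χ = 2 − 2·1 = 0.
F = 0 − V + E = 0 − 16 + 32 = 16.

16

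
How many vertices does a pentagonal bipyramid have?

7

A bipyramid over an n-gon has 2n triangular faces and n + 2 vertices: V = 5 + 2 = 7, E = 3·5 = 15, F = 2·5 = 10.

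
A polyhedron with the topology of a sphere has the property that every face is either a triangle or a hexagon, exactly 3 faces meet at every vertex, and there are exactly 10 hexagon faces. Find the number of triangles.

Let x be the number of triangles; then F = 10 + x.
Edge–face incidences: 2E = 6·10 + 3·x = 60 + 3x.
Every vertex has degree 3, so 3V = 2E.
Euler: V − E + F = 2 ⇒ (2E)/3 − E + (10 + x) = 2.
Multiply by 6: 2·(2E) − 3·(2E) + 6·(10 + x) = 12, i.e. 60 + 6x − (60 + 3x) = 12.
Collecting terms: 3x = 12, so x = 4.
Then 2E = 60 + 3·4 = 72, so E = 36, V = 2E/3 = 24, F = 10 + 4 = 14.

4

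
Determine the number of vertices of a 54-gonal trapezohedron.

110

The n-trapezohedron (dual of the n-antiprism) has V = 2·54 + 2 = 110, E = 4·54 = 216, F = 2·54 = 108.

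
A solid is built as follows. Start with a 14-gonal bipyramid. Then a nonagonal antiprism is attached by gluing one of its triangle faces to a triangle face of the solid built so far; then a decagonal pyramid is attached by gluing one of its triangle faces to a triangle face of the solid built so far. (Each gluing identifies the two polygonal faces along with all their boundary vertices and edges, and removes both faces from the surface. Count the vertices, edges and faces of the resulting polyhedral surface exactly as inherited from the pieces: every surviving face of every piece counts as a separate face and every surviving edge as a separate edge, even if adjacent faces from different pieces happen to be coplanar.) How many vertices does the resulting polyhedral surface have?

A 14-gonal bipyramid: V=16, E=42, F=28.
Attach a nonagonal antiprism (V=18, E=36, F=20) along a 3-gon: merge 3 vertices and 3 edges, delete both glued faces → V=31, E=75, F=46.
Attach a decagonal pyramid (V=11, E=20, F=11) along a 3-gon: merge 3 vertices and 3 edges, delete both glued faces → V=39, E=92, F=55.
Check: V − E + F = 39 − 92 + 55 = 2.

39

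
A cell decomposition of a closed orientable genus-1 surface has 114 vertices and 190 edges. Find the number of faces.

For a closed orientable surface of genus 1, χ = 2 − 2·1 = 0.
F = 0 − V + E = 0 − 114 + 190 = 76.

76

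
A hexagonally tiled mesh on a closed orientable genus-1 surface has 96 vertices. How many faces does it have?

χ = 2 − 2·1 = 0, and every face is a hexagon so 6F = 2E.
V − E + F = 0 with E = 6F/2 gives 96 − (6/2 − 1)·F = 0, so F = 48 and E = 144.

48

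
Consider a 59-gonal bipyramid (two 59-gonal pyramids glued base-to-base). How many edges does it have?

177

A bipyramid over an n-gon has 2n triangular faces and n + 2 vertices: V = 59 + 2 = 61, E = 3·59 = 177, F = 2·59 = 118.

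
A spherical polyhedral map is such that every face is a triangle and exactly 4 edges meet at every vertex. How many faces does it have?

Each face has 3 edges and each edge borders two faces, so 2E = 3F.
Each vertex has degree 4, so 4V = 2E and hence V = 3F/4.
Euler: V − E + F = 2 ⇒ (3F/4) − (3F/2) + F = 2.
Multiply by 8: (6 − 12 + 8)F = 16, i.e. 2F = 16.
So F = 8, E = 3·8/2 = 12, V = 3·8/4 = 6.

8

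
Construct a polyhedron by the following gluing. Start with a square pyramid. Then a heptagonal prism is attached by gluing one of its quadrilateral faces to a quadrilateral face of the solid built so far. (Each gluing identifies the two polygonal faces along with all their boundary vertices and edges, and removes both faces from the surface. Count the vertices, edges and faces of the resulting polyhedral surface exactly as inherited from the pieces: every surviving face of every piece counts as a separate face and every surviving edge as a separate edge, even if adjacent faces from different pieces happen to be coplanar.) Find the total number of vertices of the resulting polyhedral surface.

A square pyramid: V=5, E=8, F=5.
Attach a heptagonal prism (V=14, E=21, F=9) along a 4-gon: merge 4 vertices and 4 edges, delete both glued faces → V=15, E=25, F=12.
Check: V − E + F = 15 − 25 + 12 = 2.

15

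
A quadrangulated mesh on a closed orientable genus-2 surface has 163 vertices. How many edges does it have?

330

χ = 2 − 2·2 = -2, and every face is a square so 4F = 2E.
V − E + F = -2 with E = 4F/2 gives 163 − (4/2 − 1)·F = -2, so F = 165 and E = 330.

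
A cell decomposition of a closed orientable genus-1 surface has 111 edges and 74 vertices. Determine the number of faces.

For a closed orientable surface of genus 1, χ = 2 − 2·1 = 0.
F = 0 − V + E = 0 − 74 + 111 = 37.

37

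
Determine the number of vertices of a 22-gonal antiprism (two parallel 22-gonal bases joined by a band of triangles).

An antiprism on an n-gon has two n-gon caps and 2n triangles: V = 2·22 = 44, E = 4·22 = 88, F = 2·22 + 2 = 46.

44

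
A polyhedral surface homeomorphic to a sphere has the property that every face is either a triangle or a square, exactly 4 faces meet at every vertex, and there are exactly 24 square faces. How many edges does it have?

60

Let x be the number of triangles; then F = 24 + x.
Edge–face incidences: 2E = 4·24 + 3·x = 96 + 3x.
Every vertex has degree 4, so 4V = 2E.
Euler: V − E + F = 2 ⇒ (2E)/4 − E + (24 + x) = 2.
Multiply by 8: 2·(2E) − 4·(2E) + 8·(24 + x) = 16, i.e. 192 + 8x − 2·(96 + 3x) = 16.
Collecting terms: 2x = 16, so x = 8.
Then 2E = 96 + 3·8 = 120, so E = 60, V = 2E/4 = 30, F = 24 + 8 = 32.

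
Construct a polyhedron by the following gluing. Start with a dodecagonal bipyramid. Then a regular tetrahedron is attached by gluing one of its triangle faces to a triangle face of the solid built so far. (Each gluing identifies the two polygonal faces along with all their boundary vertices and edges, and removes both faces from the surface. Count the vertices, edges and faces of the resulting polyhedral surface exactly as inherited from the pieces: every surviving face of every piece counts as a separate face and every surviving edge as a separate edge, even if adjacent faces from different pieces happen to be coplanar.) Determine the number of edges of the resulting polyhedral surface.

39

A dodecagonal bipyramid: V=14, E=36, F=24.
Attach a regular tetrahedron (V=4, E=6, F=4) along a 3-gon: merge 3 vertices and 3 edges, delete both glued faces → V=15, E=39, F=26.
Check: V − E + F = 15 − 39 + 26 = 2.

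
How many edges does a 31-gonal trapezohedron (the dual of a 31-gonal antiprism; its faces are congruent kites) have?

124

The n-trapezohedron (dual of the n-antiprism) has V = 2·31 + 2 = 64, E = 4·31 = 124, F = 2·31 = 62.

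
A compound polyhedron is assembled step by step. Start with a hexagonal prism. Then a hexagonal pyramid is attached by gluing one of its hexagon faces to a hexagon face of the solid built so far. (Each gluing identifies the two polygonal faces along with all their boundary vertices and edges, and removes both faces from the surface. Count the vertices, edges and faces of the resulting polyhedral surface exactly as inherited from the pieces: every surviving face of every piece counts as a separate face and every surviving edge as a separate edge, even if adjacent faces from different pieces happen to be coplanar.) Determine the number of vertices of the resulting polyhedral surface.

A hexagonal prism: V=12, E=18, F=8.
Attach a hexagonal pyramid (V=7, E=12, F=7) along a 6-gon: merge 6 vertices and 6 edges, delete both glued faces → V=13, E=24, F=13.
Check: V − E + F = 13 − 24 + 13 = 2.

13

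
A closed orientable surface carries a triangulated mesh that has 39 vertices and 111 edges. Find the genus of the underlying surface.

Every face is a triangle and each edge borders two faces, so 3F = 2·111, giving F = 74.
χ = V − E + F = 39 − 111 + 74 = 2.
For a closed orientable surface χ = 2 − 2g, so g = (2 − (2))/2 = 0.

0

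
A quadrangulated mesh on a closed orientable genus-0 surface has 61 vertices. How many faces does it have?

χ = 2 − 2·0 = 2, and every face is a square so 4F = 2E.
V − E + F = 2 with E = 4F/2 gives 61 − (4/2 − 1)·F = 2, so F = 59 and E = 118.

59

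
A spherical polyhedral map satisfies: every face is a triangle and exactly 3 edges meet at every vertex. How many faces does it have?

Each face has 3 edges and each edge borders two faces, so 2E = 3F.
Each vertex has degree 3, so 3V = 2E and hence V = 3F/3.
Euler: V − E + F = 2 ⇒ (3F/3) − (3F/2) + F = 2.
Multiply by 6: (6 − 9 + 6)F = 12, i.e. 3F = 12.
So F = 4, E = 3·4/2 = 6, V = 3·4/3 = 4.

4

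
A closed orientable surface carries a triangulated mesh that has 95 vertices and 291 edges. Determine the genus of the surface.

2

Every face is a triangle and each edge borders two faces, so 3F = 2·291, giving F = 194.
χ = V − E + F = 95 − 291 + 194 = -2.
For a closed orientable surface χ = 2 − 2g, so g = (2 − (-2))/2 = 2.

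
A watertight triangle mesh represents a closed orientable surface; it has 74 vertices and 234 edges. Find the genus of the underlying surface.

3

Every face is a triangle and each edge borders two faces, so 3F = 2·234, giving F = 156.
χ = V − E + F = 74 − 234 + 156 = -4.
For a closed orientable surface χ = 2 − 2g, so g = (2 − (-4))/2 = 3.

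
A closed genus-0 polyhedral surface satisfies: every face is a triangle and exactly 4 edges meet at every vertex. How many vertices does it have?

Each face has 3 edges and each edge borders two faces, so 2E = 3F.
Each vertex has degree 4, so 4V = 2E and hence V = 3F/4.
Euler: V − E + F = 2 ⇒ (3F/4) − (3F/2) + F = 2.
Multiply by 8: (6 − 12 + 8)F = 16, i.e. 2F = 16.
So F = 8, E = 3·8/2 = 12, V = 3·8/4 = 6.

6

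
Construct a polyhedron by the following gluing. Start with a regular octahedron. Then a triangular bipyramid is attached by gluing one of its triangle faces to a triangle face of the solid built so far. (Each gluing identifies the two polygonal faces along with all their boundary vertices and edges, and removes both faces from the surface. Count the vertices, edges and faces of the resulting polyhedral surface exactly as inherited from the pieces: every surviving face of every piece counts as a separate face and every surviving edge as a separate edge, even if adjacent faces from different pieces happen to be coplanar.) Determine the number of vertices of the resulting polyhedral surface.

8

A regular octahedron: V=6, E=12, F=8.
Attach a triangular bipyramid (V=5, E=9, F=6) along a 3-gon: merge 3 vertices and 3 edges, delete both glued faces → V=8, E=18, F=12.
Check: V − E + F = 8 − 18 + 12 = 2.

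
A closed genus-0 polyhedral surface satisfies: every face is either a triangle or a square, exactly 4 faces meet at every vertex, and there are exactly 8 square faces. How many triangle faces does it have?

8

Let x be the number of triangles; then F = 8 + x.
Edge–face incidences: 2E = 4·8 + 3·x = 32 + 3x.
Every vertex has degree 4, so 4V = 2E.
Euler: V − E + F = 2 ⇒ (2E)/4 − E + (8 + x) = 2.
Multiply by 8: 2·(2E) − 4·(2E) + 8·(8 + x) = 16, i.e. 64 + 8x − 2·(32 + 3x) = 16.
Collecting terms: 2x = 16, so x = 8.
Then 2E = 32 + 3·8 = 56, so E = 28, V = 2E/4 = 14, F = 8 + 8 = 16.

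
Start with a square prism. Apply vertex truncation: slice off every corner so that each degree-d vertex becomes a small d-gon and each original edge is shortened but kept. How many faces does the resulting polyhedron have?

14

The base solid has V = 8, E = 12, F = 6.
Truncation replaces each original edge-end by a new vertex, so V′ = 2E = 24.
Each original edge survives, and each old vertex of degree d contributes d new edges; summing degrees gives Σd = 2E, so E′ = E + 2E = 3E = 36.
Each original face survives and each original vertex becomes one new face: F′ = F + V = 14.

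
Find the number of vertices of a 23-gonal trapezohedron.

The n-trapezohedron (dual of the n-antiprism) has V = 2·23 + 2 = 48, E = 4·23 = 92, F = 2·23 = 46.

48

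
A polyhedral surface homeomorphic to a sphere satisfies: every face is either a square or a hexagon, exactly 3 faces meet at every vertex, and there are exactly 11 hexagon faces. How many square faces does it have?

6

Let x be the number of squares; then F = 11 + x.
Edge–face incidences: 2E = 6·11 + 4·x = 66 + 4x.
Every vertex has degree 3, so 3V = 2E.
Euler: V − E + F = 2 ⇒ (2E)/3 − E + (11 + x) = 2.
Multiply by 6: 2·(2E) − 3·(2E) + 6·(11 + x) = 12, i.e. 66 + 6x − (66 + 4x) = 12.
Collecting terms: 2x = 12, so x = 6.
Then 2E = 66 + 4·6 = 90, so E = 45, V = 2E/3 = 30, F = 11 + 6 = 17.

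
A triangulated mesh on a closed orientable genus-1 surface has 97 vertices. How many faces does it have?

194

χ = 2 − 2·1 = 0, and every face is a triangle so 3F = 2E.
V − E + F = 0 with E = 3F/2 gives 97 − (3/2 − 1)·F = 0, so F = 194 and E = 291.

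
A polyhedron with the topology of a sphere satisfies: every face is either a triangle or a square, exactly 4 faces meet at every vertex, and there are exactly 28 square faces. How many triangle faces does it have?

Let x be the number of triangles; then F = 28 + x.
Edge–face incidences: 2E = 4·28 + 3·x = 112 + 3x.
Every vertex has degree 4, so 4V = 2E.
Euler: V − E + F = 2 ⇒ (2E)/4 − E + (28 + x) = 2.
Multiply by 8: 2·(2E) − 4·(2E) + 8·(28 + x) = 16, i.e. 224 + 8x − 2·(112 + 3x) = 16.
Collecting terms: 2x = 16, so x = 8.
Then 2E = 112 + 3·8 = 136, so E = 68, V = 2E/4 = 34, F = 28 + 8 = 36.

8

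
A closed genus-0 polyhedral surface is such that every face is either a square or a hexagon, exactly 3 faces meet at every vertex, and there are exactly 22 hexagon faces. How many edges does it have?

Let x be the number of squares; then F = 22 + x.
Edge–face incidences: 2E = 6·22 + 4·x = 132 + 4x.
Every vertex has degree 3, so 3V = 2E.
Euler: V − E + F = 2 ⇒ (2E)/3 − E + (22 + x) = 2.
Multiply by 6: 2·(2E) − 3·(2E) + 6·(22 + x) = 12, i.e. 132 + 6x − (132 + 4x) = 12.
Collecting terms: 2x = 12, so x = 6.
Then 2E = 132 + 4·6 = 156, so E = 78, V = 2E/3 = 52, F = 22 + 6 = 28.

78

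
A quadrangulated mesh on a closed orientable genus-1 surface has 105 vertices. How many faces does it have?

105

χ = 2 − 2·1 = 0, and every face is a square so 4F = 2E.
V − E + F = 0 with E = 4F/2 gives 105 − (4/2 − 1)·F = 0, so F = 105 and E = 210.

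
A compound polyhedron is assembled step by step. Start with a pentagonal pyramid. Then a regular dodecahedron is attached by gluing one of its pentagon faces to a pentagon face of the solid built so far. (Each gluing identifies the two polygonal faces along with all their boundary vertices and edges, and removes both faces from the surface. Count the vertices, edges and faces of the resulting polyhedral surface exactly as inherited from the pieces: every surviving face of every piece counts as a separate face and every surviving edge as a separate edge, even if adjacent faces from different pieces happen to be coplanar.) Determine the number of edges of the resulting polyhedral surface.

35

A pentagonal pyramid: V=6, E=10, F=6.
Attach a regular dodecahedron (V=20, E=30, F=12) along a 5-gon: merge 5 vertices and 5 edges, delete both glued faces → V=21, E=35, F=16.
Check: V − E + F = 21 − 35 + 16 = 2.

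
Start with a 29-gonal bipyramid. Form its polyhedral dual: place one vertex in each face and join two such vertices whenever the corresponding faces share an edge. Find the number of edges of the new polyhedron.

The base solid has V = 31, E = 87, F = 58.
The dual swaps V and F and preserves E: V′ = F = 58, E′ = E = 87, F′ = V = 31.

87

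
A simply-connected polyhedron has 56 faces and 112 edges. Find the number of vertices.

Here V − E + F = 2.
V = 2 + E − F = 2 + 112 − 56 = 58.

58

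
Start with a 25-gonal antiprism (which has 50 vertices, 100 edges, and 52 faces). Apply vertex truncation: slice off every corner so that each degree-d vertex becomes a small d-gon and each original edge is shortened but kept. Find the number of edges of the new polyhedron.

Truncation replaces each original edge-end by a new vertex, so V′ = 2E = 200.
Each original edge survives, and each old vertex of degree d contributes d new edges; summing degrees gives Σd = 2E, so E′ = E + 2E = 3E = 300.
Each original face survives and each original vertex becomes one new face: F′ = F + V = 102.

300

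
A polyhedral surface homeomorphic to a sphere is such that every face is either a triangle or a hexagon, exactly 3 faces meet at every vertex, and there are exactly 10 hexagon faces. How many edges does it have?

Let x be the number of triangles; then F = 10 + x.
Edge–face incidences: 2E = 6·10 + 3·x = 60 + 3x.
Every vertex has degree 3, so 3V = 2E.
Euler: V − E + F = 2 ⇒ (2E)/3 − E + (10 + x) = 2.
Multiply by 6: 2·(2E) − 3·(2E) + 6·(10 + x) = 12, i.e. 60 + 6x − (60 + 3x) = 12.
Collecting terms: 3x = 12, so x = 4.
Then 2E = 60 + 3·4 = 72, so E = 36, V = 2E/3 = 24, F = 10 + 4 = 14.

36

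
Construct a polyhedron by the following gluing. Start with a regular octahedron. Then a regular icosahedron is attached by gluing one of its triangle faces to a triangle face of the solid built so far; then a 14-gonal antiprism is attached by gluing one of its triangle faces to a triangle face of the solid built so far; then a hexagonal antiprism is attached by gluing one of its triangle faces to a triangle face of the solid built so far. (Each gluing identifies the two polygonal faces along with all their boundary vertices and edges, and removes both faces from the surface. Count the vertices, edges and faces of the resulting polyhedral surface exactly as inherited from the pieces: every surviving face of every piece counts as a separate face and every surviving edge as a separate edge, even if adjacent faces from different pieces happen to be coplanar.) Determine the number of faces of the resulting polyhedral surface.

66

A regular octahedron: V=6, E=12, F=8.
Attach a regular icosahedron (V=12, E=30, F=20) along a 3-gon: merge 3 vertices and 3 edges, delete both glued faces → V=15, E=39, F=26.
Attach a 14-gonal antiprism (V=28, E=56, F=30) along a 3-gon: merge 3 vertices and 3 edges, delete both glued faces → V=40, E=92, F=54.
Attach a hexagonal antiprism (V=12, E=24, F=14) along a 3-gon: merge 3 vertices and 3 edges, delete both glued faces → V=49, E=113, F=66.
Check: V − E + F = 49 − 113 + 66 = 2.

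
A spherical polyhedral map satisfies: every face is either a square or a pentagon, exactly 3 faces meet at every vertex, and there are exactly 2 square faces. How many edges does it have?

24

Let x be the number of pentagons; then F = 2 + x.
Edge–face incidences: 2E = 4·2 + 5·x = 8 + 5x.
Every vertex has degree 3, so 3V = 2E.
Euler: V − E + F = 2 ⇒ (2E)/3 − E + (2 + x) = 2.
Multiply by 6: 2·(2E) − 3·(2E) + 6·(2 + x) = 12, i.e. 12 + 6x − (8 + 5x) = 12.
Collecting terms: x + 4 = 12, so x = 8.
Then 2E = 8 + 5·8 = 48, so E = 24, V = 2E/3 = 16, F = 2 + 8 = 10.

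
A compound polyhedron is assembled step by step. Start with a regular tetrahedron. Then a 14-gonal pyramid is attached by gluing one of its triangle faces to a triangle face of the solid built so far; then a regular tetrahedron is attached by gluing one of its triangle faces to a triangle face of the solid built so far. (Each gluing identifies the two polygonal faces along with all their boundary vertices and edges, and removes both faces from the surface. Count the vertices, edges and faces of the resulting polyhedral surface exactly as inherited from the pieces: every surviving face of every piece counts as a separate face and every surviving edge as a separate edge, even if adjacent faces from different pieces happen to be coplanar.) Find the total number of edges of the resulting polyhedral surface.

A regular tetrahedron: V=4, E=6, F=4.
Attach a 14-gonal pyramid (V=15, E=28, F=15) along a 3-gon: merge 3 vertices and 3 edges, delete both glued faces → V=16, E=31, F=17.
Attach a regular tetrahedron (V=4, E=6, F=4) along a 3-gon: merge 3 vertices and 3 edges, delete both glued faces → V=17, E=34, F=19.
Check: V − E + F = 17 − 34 + 19 = 2.

34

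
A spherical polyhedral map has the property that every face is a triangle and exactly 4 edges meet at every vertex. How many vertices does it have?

6

Each face has 3 edges and each edge borders two faces, so 2E = 3F.
Each vertex has degree 4, so 4V = 2E and hence V = 3F/4.
Euler: V − E + F = 2 ⇒ (3F/4) − (3F/2) + F = 2.
Multiply by 8: (6 − 12 + 8)F = 16, i.e. 2F = 16.
So F = 8, E = 3·8/2 = 12, V = 3·8/4 = 6.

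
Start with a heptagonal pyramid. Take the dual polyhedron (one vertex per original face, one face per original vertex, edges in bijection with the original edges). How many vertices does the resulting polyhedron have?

The base solid has V = 8, E = 14, F = 8.
The dual swaps V and F and preserves E: V′ = F = 8, E′ = E = 14, F′ = V = 8.

8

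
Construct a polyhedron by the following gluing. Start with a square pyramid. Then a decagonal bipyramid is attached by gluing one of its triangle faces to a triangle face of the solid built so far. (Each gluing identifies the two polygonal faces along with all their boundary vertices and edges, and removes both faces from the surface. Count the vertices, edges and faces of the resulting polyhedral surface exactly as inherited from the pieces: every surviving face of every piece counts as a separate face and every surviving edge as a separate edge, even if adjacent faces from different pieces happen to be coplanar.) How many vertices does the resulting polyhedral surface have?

A square pyramid: V=5, E=8, F=5.
Attach a decagonal bipyramid (V=12, E=30, F=20) along a 3-gon: merge 3 vertices and 3 edges, delete both glued faces → V=14, E=35, F=23.
Check: V − E + F = 14 − 35 + 23 = 2.

14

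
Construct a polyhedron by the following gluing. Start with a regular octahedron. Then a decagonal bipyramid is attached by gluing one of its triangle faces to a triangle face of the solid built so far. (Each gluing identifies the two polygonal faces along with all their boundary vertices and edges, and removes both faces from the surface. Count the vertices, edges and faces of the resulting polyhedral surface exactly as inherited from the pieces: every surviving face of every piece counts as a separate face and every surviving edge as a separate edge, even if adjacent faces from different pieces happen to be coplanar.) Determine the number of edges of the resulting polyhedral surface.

A regular octahedron: V=6, E=12, F=8.
Attach a decagonal bipyramid (V=12, E=30, F=20) along a 3-gon: merge 3 vertices and 3 edges, delete both glued faces → V=15, E=39, F=26.
Check: V − E + F = 15 − 39 + 26 = 2.

39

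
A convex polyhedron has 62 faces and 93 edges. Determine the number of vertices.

Here V − E + F = 2.
V = 2 + E − F = 2 + 93 − 62 = 33.

33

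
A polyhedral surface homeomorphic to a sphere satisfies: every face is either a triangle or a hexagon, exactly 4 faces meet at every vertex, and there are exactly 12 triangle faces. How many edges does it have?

24

Let x be the number of hexagons; then F = 12 + x.
Edge–face incidences: 2E = 3·12 + 6·x = 36 + 6x.
Every vertex has degree 4, so 4V = 2E.
Euler: V − E + F = 2 ⇒ (2E)/4 − E + (12 + x) = 2.
Multiply by 8: 2·(2E) − 4·(2E) + 8·(12 + x) = 16, i.e. 96 + 8x − 2·(36 + 6x) = 16.
Collecting terms: −4x + 24 = 16, so −4x = −8, so x = 2.
Then 2E = 36 + 6·2 = 48, so E = 24, V = 2E/4 = 12, F = 12 + 2 = 14.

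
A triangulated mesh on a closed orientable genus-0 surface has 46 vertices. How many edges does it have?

132

χ = 2 − 2·0 = 2, and every face is a triangle so 3F = 2E.
V − E + F = 2 with E = 3F/2 gives 46 − (3/2 − 1)·F = 2, so F = 88 and E = 132.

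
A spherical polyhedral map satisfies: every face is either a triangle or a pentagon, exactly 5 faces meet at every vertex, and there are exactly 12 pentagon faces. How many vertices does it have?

60

Let x be the number of triangles; then F = 12 + x.
Edge–face incidences: 2E = 5·12 + 3·x = 60 + 3x.
Every vertex has degree 5, so 5V = 2E.
Euler: V − E + F = 2 ⇒ (2E)/5 − E + (12 + x) = 2.
Multiply by 10: 2·(2E) − 5·(2E) + 10·(12 + x) = 20, i.e. 120 + 10x − 3·(60 + 3x) = 20.
Collecting terms: x − 60 = 20, so x = 80.
Then 2E = 60 + 3·80 = 300, so E = 150, V = 2E/5 = 60, F = 12 + 80 = 92.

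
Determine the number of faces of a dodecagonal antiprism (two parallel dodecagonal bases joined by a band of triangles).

An antiprism on an n-gon has two n-gon caps and 2n triangles: V = 2·12 = 24, E = 4·12 = 48, F = 2·12 + 2 = 26.

26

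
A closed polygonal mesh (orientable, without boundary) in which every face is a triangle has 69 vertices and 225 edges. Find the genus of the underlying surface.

4

Every face is a triangle and each edge borders two faces, so 3F = 2·225, giving F = 150.
χ = V − E + F = 69 − 225 + 150 = -6.
For a closed orientable surface χ = 2 − 2g, so g = (2 − (-6))/2 = 4.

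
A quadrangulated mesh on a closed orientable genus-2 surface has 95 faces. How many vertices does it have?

χ = 2 − 2·2 = -2, and every face is a square so 4F = 2E.
E = 4·95/2 = 190. Then V = -2 + E − F = -2 + 190 − 95 = 93.

93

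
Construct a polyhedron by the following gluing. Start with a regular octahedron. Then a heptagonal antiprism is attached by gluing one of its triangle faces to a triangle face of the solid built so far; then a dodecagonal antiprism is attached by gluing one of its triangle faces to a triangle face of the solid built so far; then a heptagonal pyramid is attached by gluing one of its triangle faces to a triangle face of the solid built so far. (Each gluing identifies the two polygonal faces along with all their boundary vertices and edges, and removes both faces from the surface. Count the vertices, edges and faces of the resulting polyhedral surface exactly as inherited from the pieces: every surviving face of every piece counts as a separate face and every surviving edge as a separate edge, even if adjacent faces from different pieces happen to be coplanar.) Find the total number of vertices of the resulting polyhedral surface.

A regular octahedron: V=6, E=12, F=8.
Attach a heptagonal antiprism (V=14, E=28, F=16) along a 3-gon: merge 3 vertices and 3 edges, delete both glued faces → V=17, E=37, F=22.
Attach a dodecagonal antiprism (V=24, E=48, F=26) along a 3-gon: merge 3 vertices and 3 edges, delete both glued faces → V=38, E=82, F=46.
Attach a heptagonal pyramid (V=8, E=14, F=8) along a 3-gon: merge 3 vertices and 3 edges, delete both glued faces → V=43, E=93, F=52.
Check: V − E + F = 43 − 93 + 52 = 2.

43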